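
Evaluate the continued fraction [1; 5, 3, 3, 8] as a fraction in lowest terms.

Fold from the inside: start with 8/1.
  3 + 1/8 = 25/8
  3 + 8/25 = 83/25
  5 + 25/83 = 440/83
  1 + 83/440 = 523/440

523/440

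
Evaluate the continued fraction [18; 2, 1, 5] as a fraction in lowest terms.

312/17

Fold from the inside: start with 5/1.
  1 + 1/5 = 6/5
  2 + 5/6 = 17/6
  18 + 6/17 = 312/17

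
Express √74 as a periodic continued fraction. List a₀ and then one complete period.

[8; 1, 1, 1, 1, 16]

a₀ = ⌊√74⌋ = 8.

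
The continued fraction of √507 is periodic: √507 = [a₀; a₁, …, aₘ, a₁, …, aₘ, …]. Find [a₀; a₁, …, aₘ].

[22; 1, 1, 14, 1, 1, 44]

a₀ = ⌊√507⌋ = 22.
With m₀=0, d₀=1 and mₖ₊₁ = dₖaₖ − mₖ, dₖ₊₁ = (n − mₖ₊₁²)/dₖ, aₖ₊₁ = ⌊(a₀+mₖ₊₁)/dₖ₊₁⌋:
  k=1: m=22, d=23, a=1
  k=2: m=1, d=22, a=1
  k=3: m=21, d=3, a=14
  k=4: m=21, d=22, a=1
  k=5: m=1, d=23, a=1
  k=6: m=22, d=1, a=44
d=1 and a=2a₀=44 at k=6, so the next step gives (m, d) = (22, 23) again — its k=1 value — and the period has length 6.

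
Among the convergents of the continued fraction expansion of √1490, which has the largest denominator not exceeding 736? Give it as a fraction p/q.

14977/388

√1490 = [38; 1, 1, 1, 1, 76, …] (period length 5).
Convergents:
  p_0/q_0 = 38/1
  p_1/q_1 = 39/1
  p_2/q_2 = 77/2
  p_3/q_3 = 116/3
  p_4/q_4 = 193/5
  p_5/q_5 = 14784/383
  p_6/q_6 = 14977/388
  p_7/q_7 = 29761/771
q_6 = 388 ≤ 736 < 771 = q_7, so the answer is 14977/388.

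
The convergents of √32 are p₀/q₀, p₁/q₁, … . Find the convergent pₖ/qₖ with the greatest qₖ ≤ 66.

√32 = [5; 1, 1, 1, 10, …] (period length 4).
Convergents:
  p_0/q_0 = 5/1
  p_1/q_1 = 6/1
  p_2/q_2 = 11/2
  p_3/q_3 = 17/3
  p_4/q_4 = 181/32
  p_5/q_5 = 198/35
  p_6/q_6 = 379/67
q_5 = 35 ≤ 66 < 67 = q_6, so the answer is 198/35.

198/35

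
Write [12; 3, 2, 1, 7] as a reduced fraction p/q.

947/77

Fold from the inside: start with 7/1.
  1 + 1/7 = 8/7
  2 + 7/8 = 23/8
  3 + 8/23 = 77/23
  12 + 23/77 = 947/77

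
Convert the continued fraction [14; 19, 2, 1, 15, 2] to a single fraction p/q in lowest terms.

Using pₖ = aₖpₖ₋₁ + pₖ₋₂ and qₖ = aₖqₖ₋₁ + qₖ₋₂:
  k=0: a=14, p=14, q=1
  k=1: a=19, p=267, q=19
  k=2: a=2, p=548, q=39
  k=3: a=1, p=815, q=58
  k=4: a=15, p=12773, q=909
  k=5: a=2, p=26361, q=1876

26361/1876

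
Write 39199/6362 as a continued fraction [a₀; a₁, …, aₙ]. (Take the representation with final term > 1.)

39199 = 6·6362 + 1027
6362 = 6·1027 + 200
1027 = 5·200 + 27
200 = 7·27 + 11
27 = 2·11 + 5
11 = 2·5 + 1
5 = 5·1 + 0  (stop)
So 39199/6362 = [6; 6, 5, 7, 2, 2, 5].

[6; 6, 5, 7, 2, 2, 5]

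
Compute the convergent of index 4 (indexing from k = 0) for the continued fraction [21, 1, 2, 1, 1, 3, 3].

152/7

Using pₖ = aₖpₖ₋₁ + pₖ₋₂, qₖ = aₖqₖ₋₁ + qₖ₋₂ (with p₋₁=1, p₋₂=0, q₋₁=0, q₋₂=1):
  k=0: a=21, p=21, q=1
  k=1: a=1, p=22, q=1
  k=2: a=2, p=65, q=3
  k=3: a=1, p=87, q=4
  k=4: a=1, p=152, q=7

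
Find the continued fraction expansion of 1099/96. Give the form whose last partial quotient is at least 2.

[11; 2, 4, 3, 3]

1099 = 11×96 + 43
96 = 2×43 + 10
43 = 4×10 + 3
10 = 3×3 + 1
3 = 3×1 + 0  (stop)
So 1099/96 = [11; 2, 4, 3, 3].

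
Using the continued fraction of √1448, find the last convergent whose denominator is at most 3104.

√1448 = [38; 19, 76, …] (period length 2).
Convergents:
  p_0/q_0 = 38/1
  p_1/q_1 = 723/19
  p_2/q_2 = 54986/1445
  p_3/q_3 = 1045457/27474
q_2 = 1445 ≤ 3104 < 27474 = q_3, so the answer is 54986/1445.

54986/1445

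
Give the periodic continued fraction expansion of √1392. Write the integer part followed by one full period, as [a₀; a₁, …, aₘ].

a₀ = ⌊√1392⌋ = 37.
With m₀=0, d₀=1 and mₖ₊₁ = dₖaₖ − mₖ, dₖ₊₁ = (n − mₖ₊₁²)/dₖ, aₖ₊₁ = ⌊(a₀+mₖ₊₁)/dₖ₊₁⌋:
  k=1: m=37, d=23, a=3
  k=2: m=32, d=16, a=4
  k=3: m=32, d=23, a=3
  k=4: m=37, d=1, a=74
d=1 and a=2a₀=74 at k=4, so the next step gives (m, d) = (37, 23) again — its k=1 value — and the period has length 4.

[37; 3, 4, 3, 74]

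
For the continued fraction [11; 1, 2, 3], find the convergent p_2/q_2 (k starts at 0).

35/3

Using pₖ = aₖpₖ₋₁ + pₖ₋₂, qₖ = aₖqₖ₋₁ + qₖ₋₂ (with p₋₁=1, p₋₂=0, q₋₁=0, q₋₂=1):
  k=0: a=11, p=11, q=1
  k=1: a=1, p=12, q=1
  k=2: a=2, p=35, q=3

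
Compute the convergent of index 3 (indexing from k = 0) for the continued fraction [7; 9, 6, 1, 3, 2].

Using pₖ = aₖpₖ₋₁ + pₖ₋₂, qₖ = aₖqₖ₋₁ + qₖ₋₂ (with p₋₁=1, p₋₂=0, q₋₁=0, q₋₂=1):
  k=0: a=7, p=7, q=1
  k=1: a=9, p=64, q=9
  k=2: a=6, p=391, q=55
  k=3: a=1, p=455, q=64

455/64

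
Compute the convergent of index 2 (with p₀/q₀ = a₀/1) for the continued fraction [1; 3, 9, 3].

Using pₖ = aₖpₖ₋₁ + pₖ₋₂, qₖ = aₖqₖ₋₁ + qₖ₋₂ (with p₋₁=1, p₋₂=0, q₋₁=0, q₋₂=1):
  k=0: a=1, p=1, q=1
  k=1: a=3, p=4, q=3
  k=2: a=9, p=37, q=28

37/28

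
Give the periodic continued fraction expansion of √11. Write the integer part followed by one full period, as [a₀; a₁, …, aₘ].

a₀ = ⌊√11⌋ = 3.
With m₀=0, d₀=1 and mₖ₊₁ = dₖaₖ − mₖ, dₖ₊₁ = (n − mₖ₊₁²)/dₖ, aₖ₊₁ = ⌊(a₀+mₖ₊₁)/dₖ₊₁⌋:
  k=1: m=3, d=2, a=3
  k=2: m=3, d=1, a=6
d=1 and a=2a₀=6 at k=2, so the next step gives (m, d) = (3, 2) again — its k=1 value — and the period has length 2.

[3; 3, 6]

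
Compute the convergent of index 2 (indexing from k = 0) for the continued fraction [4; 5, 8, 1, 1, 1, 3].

172/41

Using pₖ = aₖpₖ₋₁ + pₖ₋₂, qₖ = aₖqₖ₋₁ + qₖ₋₂ (with p₋₁=1, p₋₂=0, q₋₁=0, q₋₂=1):
  k=0: a=4, p=4, q=1
  k=1: a=5, p=21, q=5
  k=2: a=8, p=172, q=41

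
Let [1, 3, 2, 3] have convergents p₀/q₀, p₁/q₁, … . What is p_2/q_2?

9/7

Using pₖ = aₖpₖ₋₁ + pₖ₋₂, qₖ = aₖqₖ₋₁ + qₖ₋₂ (with p₋₁=1, p₋₂=0, q₋₁=0, q₋₂=1):
  k=0: a=1, p=1, q=1
  k=1: a=3, p=4, q=3
  k=2: a=2, p=9, q=7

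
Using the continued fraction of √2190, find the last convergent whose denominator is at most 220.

√2190 = [46; 1, 3, 1, 14, 1, 3, 1, 92, …] (period length 8).
Convergents:
  p_0/q_0 = 46/1
  p_1/q_1 = 47/1
  p_2/q_2 = 187/4
  p_3/q_3 = 234/5
  p_4/q_4 = 3463/74
  p_5/q_5 = 3697/79
  p_6/q_6 = 14554/311
q_5 = 79 ≤ 220 < 311 = q_6, so the answer is 3697/79.

3697/79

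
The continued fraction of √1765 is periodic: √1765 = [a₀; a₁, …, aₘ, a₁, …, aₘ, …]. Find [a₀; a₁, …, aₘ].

a₀ = ⌊√1765⌋ = 42.
With m₀=0, d₀=1 and mₖ₊₁ = dₖaₖ − mₖ, dₖ₊₁ = (n − mₖ₊₁²)/dₖ, aₖ₊₁ = ⌊(a₀+mₖ₊₁)/dₖ₊₁⌋:
  k=1: m=42, d=1, a=84
d=1 and a=2a₀=84 at k=1, so the next step gives (m, d) = (42, 1) again — its k=1 value — and the period has length 1.

[42; 84]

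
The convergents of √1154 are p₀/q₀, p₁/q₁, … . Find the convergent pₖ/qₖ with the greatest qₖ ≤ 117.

1155/34

√1154 = [33; 1, 32, 1, 66, …] (period length 4).
Convergents:
  p_0/q_0 = 33/1
  p_1/q_1 = 34/1
  p_2/q_2 = 1121/33
  p_3/q_3 = 1155/34
  p_4/q_4 = 77351/2277
q_3 = 34 ≤ 117 < 2277 = q_4, so the answer is 1155/34.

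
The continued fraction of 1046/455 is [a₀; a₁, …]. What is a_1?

3

1046 = 2·455 + 136   →  a_0 = 2
455 = 3·136 + 47   →  a_1 = 3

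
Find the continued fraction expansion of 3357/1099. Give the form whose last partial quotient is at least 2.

3357 = 3*1099 + 60
1099 = 18*60 + 19
60 = 3*19 + 3
19 = 6*3 + 1
3 = 3*1 + 0  (stop)
So 3357/1099 = [3; 18, 3, 6, 3].

[3; 18, 3, 6, 3]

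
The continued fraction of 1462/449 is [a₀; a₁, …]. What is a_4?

1462 = 3·449 + 115   →  a_0 = 3
449 = 3·115 + 104   →  a_1 = 3
115 = 1·104 + 11   →  a_2 = 1
104 = 9·11 + 5   →  a_3 = 9
11 = 2·5 + 1   →  a_4 = 2

2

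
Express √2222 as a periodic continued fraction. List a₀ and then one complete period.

[47; 7, 4, 7, 94]

a₀ = ⌊√2222⌋ = 47.
With m₀=0, d₀=1 and mₖ₊₁ = dₖaₖ − mₖ, dₖ₊₁ = (n − mₖ₊₁²)/dₖ, aₖ₊₁ = ⌊(a₀+mₖ₊₁)/dₖ₊₁⌋:
  k=1: m=47, d=13, a=7
  k=2: m=44, d=22, a=4
  k=3: m=44, d=13, a=7
  k=4: m=47, d=1, a=94
d=1 and a=2a₀=94 at k=4, so the next step gives (m, d) = (47, 13) again — its k=1 value — and the period has length 4.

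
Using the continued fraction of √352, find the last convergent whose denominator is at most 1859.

18499/986

√352 = [18; 1, 3, 5, 9, 5, 3, 1, 36, …] (period length 8).
Convergents:
  p_0/q_0 = 18/1
  p_1/q_1 = 19/1
  p_2/q_2 = 75/4
  p_3/q_3 = 394/21
  p_4/q_4 = 3621/193
  p_5/q_5 = 18499/986
  p_6/q_6 = 59118/3151
q_5 = 986 ≤ 1859 < 3151 = q_6, so the answer is 18499/986.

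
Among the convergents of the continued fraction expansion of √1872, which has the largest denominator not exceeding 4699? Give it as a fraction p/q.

√1872 = [43; 3, 1, 3, 86, …] (period length 4).
Convergents:
  p_0/q_0 = 43/1
  p_1/q_1 = 130/3
  p_2/q_2 = 173/4
  p_3/q_3 = 649/15
  p_4/q_4 = 55987/1294
  p_5/q_5 = 168610/3897
  p_6/q_6 = 224597/5191
q_5 = 3897 ≤ 4699 < 5191 = q_6, so the answer is 168610/3897.

168610/3897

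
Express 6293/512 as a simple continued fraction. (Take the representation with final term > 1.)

6293 = 12*512 + 149
512 = 3*149 + 65
149 = 2*65 + 19
65 = 3*19 + 8
19 = 2*8 + 3
8 = 2*3 + 2
3 = 1*2 + 1
2 = 2*1 + 0  (stop)
So 6293/512 = [12; 3, 2, 3, 2, 2, 1, 2].

[12; 3, 2, 3, 2, 2, 1, 2]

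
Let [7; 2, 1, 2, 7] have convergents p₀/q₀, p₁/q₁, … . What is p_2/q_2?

22/3

Using pₖ = aₖpₖ₋₁ + pₖ₋₂, qₖ = aₖqₖ₋₁ + qₖ₋₂ (with p₋₁=1, p₋₂=0, q₋₁=0, q₋₂=1):
  k=0: a=7, p=7, q=1
  k=1: a=2, p=15, q=2
  k=2: a=1, p=22, q=3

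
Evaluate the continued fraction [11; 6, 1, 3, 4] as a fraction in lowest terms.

1282/115

Using pₖ = aₖpₖ₋₁ + pₖ₋₂ and qₖ = aₖqₖ₋₁ + qₖ₋₂:
  k=0: a=11, p=11, q=1
  k=1: a=6, p=67, q=6
  k=2: a=1, p=78, q=7
  k=3: a=3, p=301, q=27
  k=4: a=4, p=1282, q=115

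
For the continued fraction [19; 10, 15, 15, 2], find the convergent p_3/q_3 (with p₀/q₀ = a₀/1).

43451/2275

Using pₖ = aₖpₖ₋₁ + pₖ₋₂, qₖ = aₖqₖ₋₁ + qₖ₋₂ (with p₋₁=1, p₋₂=0, q₋₁=0, q₋₂=1):
  k=0: a=19, p=19, q=1
  k=1: a=10, p=191, q=10
  k=2: a=15, p=2884, q=151
  k=3: a=15, p=43451, q=2275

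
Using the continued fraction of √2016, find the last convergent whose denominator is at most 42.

449/10

√2016 = [44; 1, 8, 1, 88, …] (period length 4).
Convergents:
  p_0/q_0 = 44/1
  p_1/q_1 = 45/1
  p_2/q_2 = 404/9
  p_3/q_3 = 449/10
  p_4/q_4 = 39916/889
q_3 = 10 ≤ 42 < 889 = q_4, so the answer is 449/10.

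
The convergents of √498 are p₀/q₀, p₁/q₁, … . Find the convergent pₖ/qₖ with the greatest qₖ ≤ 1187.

√498 = [22; 3, 6, 22, 6, 3, 44, …] (period length 6).
Convergents:
  p_0/q_0 = 22/1
  p_1/q_1 = 67/3
  p_2/q_2 = 424/19
  p_3/q_3 = 9395/421
  p_4/q_4 = 56794/2545
q_3 = 421 ≤ 1187 < 2545 = q_4, so the answer is 9395/421.

9395/421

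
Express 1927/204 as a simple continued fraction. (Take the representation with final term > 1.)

[9; 2, 4, 7, 3]

1927 = 9·204 + 91
204 = 2·91 + 22
91 = 4·22 + 3
22 = 7·3 + 1
3 = 3·1 + 0  (stop)
So 1927/204 = [9; 2, 4, 7, 3].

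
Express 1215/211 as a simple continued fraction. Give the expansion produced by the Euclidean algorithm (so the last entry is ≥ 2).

[5; 1, 3, 7, 3, 2]

1215 = 5*211 + 160
211 = 1*160 + 51
160 = 3*51 + 7
51 = 7*7 + 2
7 = 3*2 + 1
2 = 2*1 + 0  (stop)
So 1215/211 = [5; 1, 3, 7, 3, 2].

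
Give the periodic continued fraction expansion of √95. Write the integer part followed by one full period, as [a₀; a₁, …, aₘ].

a₀ = ⌊√95⌋ = 9.
With m₀=0, d₀=1 and mₖ₊₁ = dₖaₖ − mₖ, dₖ₊₁ = (n − mₖ₊₁²)/dₖ, aₖ₊₁ = ⌊(a₀+mₖ₊₁)/dₖ₊₁⌋:
  k=1: m=9, d=14, a=1
  k=2: m=5, d=5, a=2
  k=3: m=5, d=14, a=1
  k=4: m=9, d=1, a=18
d=1 and a=2a₀=18 at k=4, so the next step gives (m, d) = (9, 14) again — its k=1 value — and the period has length 4.

[9; 1, 2, 1, 18]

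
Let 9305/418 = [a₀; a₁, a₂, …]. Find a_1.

9305 = 22·418 + 109   →  a_0 = 22
418 = 3·109 + 91   →  a_1 = 3

3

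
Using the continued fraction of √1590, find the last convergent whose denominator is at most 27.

319/8

√1590 = [39; 1, 6, 1, 78, …] (period length 4).
Convergents:
  p_0/q_0 = 39/1
  p_1/q_1 = 40/1
  p_2/q_2 = 279/7
  p_3/q_3 = 319/8
  p_4/q_4 = 25161/631
q_3 = 8 ≤ 27 < 631 = q_4, so the answer is 319/8.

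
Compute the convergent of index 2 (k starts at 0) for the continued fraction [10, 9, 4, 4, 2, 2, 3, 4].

Using pₖ = aₖpₖ₋₁ + pₖ₋₂, qₖ = aₖqₖ₋₁ + qₖ₋₂ (with p₋₁=1, p₋₂=0, q₋₁=0, q₋₂=1):
  k=0: a=10, p=10, q=1
  k=1: a=9, p=91, q=9
  k=2: a=4, p=374, q=37

374/37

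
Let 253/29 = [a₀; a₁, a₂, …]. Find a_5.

1

253 = 8·29 + 21   →  a_0 = 8
29 = 1·21 + 8   →  a_1 = 1
21 = 2·8 + 5   →  a_2 = 2
8 = 1·5 + 3   →  a_3 = 1
5 = 1·3 + 2   →  a_4 = 1
3 = 1·2 + 1   →  a_5 = 1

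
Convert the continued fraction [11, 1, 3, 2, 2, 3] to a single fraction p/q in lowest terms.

Fold from the inside: start with 3/1.
  2 + 1/3 = 7/3
  2 + 3/7 = 17/7
  3 + 7/17 = 58/17
  1 + 17/58 = 75/58
  11 + 58/75 = 883/75

883/75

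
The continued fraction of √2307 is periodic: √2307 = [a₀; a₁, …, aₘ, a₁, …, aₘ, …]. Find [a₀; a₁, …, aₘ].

[48; 32, 96]

a₀ = ⌊√2307⌋ = 48.
With m₀=0, d₀=1 and mₖ₊₁ = dₖaₖ − mₖ, dₖ₊₁ = (n − mₖ₊₁²)/dₖ, aₖ₊₁ = ⌊(a₀+mₖ₊₁)/dₖ₊₁⌋:
  k=1: m=48, d=3, a=32
  k=2: m=48, d=1, a=96
d=1 and a=2a₀=96 at k=2, so the next step gives (m, d) = (48, 3) again — its k=1 value — and the period has length 2.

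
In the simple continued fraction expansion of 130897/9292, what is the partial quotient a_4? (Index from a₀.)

130897 = 14·9292 + 809   →  a_0 = 14
9292 = 11·809 + 393   →  a_1 = 11
809 = 2·393 + 23   →  a_2 = 2
393 = 17·23 + 2   →  a_3 = 17
23 = 11·2 + 1   →  a_4 = 11

11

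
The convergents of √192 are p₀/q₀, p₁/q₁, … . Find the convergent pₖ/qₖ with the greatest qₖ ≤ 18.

97/7

√192 = [13; 1, 5, 1, 26, …] (period length 4).
Convergents:
  p_0/q_0 = 13/1
  p_1/q_1 = 14/1
  p_2/q_2 = 83/6
  p_3/q_3 = 97/7
  p_4/q_4 = 2605/188
q_3 = 7 ≤ 18 < 188 = q_4, so the answer is 97/7.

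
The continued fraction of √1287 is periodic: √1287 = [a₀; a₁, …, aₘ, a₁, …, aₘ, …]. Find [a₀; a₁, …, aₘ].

[35; 1, 6, 1, 70]

a₀ = ⌊√1287⌋ = 35.
With m₀=0, d₀=1 and mₖ₊₁ = dₖaₖ − mₖ, dₖ₊₁ = (n − mₖ₊₁²)/dₖ, aₖ₊₁ = ⌊(a₀+mₖ₊₁)/dₖ₊₁⌋:
  k=1: m=35, d=62, a=1
  k=2: m=27, d=9, a=6
  k=3: m=27, d=62, a=1
  k=4: m=35, d=1, a=70
d=1 and a=2a₀=70 at k=4, so the next step gives (m, d) = (35, 62) again — its k=1 value — and the period has length 4.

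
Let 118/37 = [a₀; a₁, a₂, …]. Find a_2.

3

118 = 3·37 + 7   →  a_0 = 3
37 = 5·7 + 2   →  a_1 = 5
7 = 3·2 + 1   →  a_2 = 3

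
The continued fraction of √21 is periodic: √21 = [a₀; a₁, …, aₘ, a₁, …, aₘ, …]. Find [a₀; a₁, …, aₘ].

[4; 1, 1, 2, 1, 1, 8]

a₀ = ⌊√21⌋ = 4.
With m₀=0, d₀=1 and mₖ₊₁ = dₖaₖ − mₖ, dₖ₊₁ = (n − mₖ₊₁²)/dₖ, aₖ₊₁ = ⌊(a₀+mₖ₊₁)/dₖ₊₁⌋:
  k=1: m=4, d=5, a=1
  k=2: m=1, d=4, a=1
  k=3: m=3, d=3, a=2
  k=4: m=3, d=4, a=1
  k=5: m=1, d=5, a=1
  k=6: m=4, d=1, a=8
d=1 and a=2a₀=8 at k=6, so the next step gives (m, d) = (4, 5) again — its k=1 value — and the period has length 6.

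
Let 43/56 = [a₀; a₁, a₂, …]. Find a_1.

43 = 0·56 + 43   →  a_0 = 0
56 = 1·43 + 13   →  a_1 = 1

1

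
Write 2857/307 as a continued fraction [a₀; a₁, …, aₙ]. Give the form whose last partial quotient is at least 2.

[9; 3, 3, 1, 3, 6]

2857 = 9×307 + 94
307 = 3×94 + 25
94 = 3×25 + 19
25 = 1×19 + 6
19 = 3×6 + 1
6 = 6×1 + 0  (stop)
So 2857/307 = [9; 3, 3, 1, 3, 6].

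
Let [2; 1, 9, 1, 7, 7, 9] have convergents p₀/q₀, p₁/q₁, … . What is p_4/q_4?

253/87

Using pₖ = aₖpₖ₋₁ + pₖ₋₂, qₖ = aₖqₖ₋₁ + qₖ₋₂ (with p₋₁=1, p₋₂=0, q₋₁=0, q₋₂=1):
  k=0: a=2, p=2, q=1
  k=1: a=1, p=3, q=1
  k=2: a=9, p=29, q=10
  k=3: a=1, p=32, q=11
  k=4: a=7, p=253, q=87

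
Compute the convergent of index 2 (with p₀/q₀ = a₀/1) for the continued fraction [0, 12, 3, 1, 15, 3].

Using pₖ = aₖpₖ₋₁ + pₖ₋₂, qₖ = aₖqₖ₋₁ + qₖ₋₂ (with p₋₁=1, p₋₂=0, q₋₁=0, q₋₂=1):
  k=0: a=0, p=0, q=1
  k=1: a=12, p=1, q=12
  k=2: a=3, p=3, q=37

3/37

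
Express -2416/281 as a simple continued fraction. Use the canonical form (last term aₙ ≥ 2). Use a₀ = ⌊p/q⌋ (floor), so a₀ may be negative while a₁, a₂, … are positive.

-2416 = -9*281 + 113
281 = 2*113 + 55
113 = 2*55 + 3
55 = 18*3 + 1
3 = 3*1 + 0  (stop)
So -2416/281 = [-9; 2, 2, 18, 3].

[-9; 2, 2, 18, 3]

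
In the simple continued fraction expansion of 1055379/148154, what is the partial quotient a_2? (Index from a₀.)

1055379 = 7·148154 + 18301   →  a_0 = 7
148154 = 8·18301 + 1746   →  a_1 = 8
18301 = 10·1746 + 841   →  a_2 = 10

10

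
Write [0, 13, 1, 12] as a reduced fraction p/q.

Using pₖ = aₖpₖ₋₁ + pₖ₋₂ and qₖ = aₖqₖ₋₁ + qₖ₋₂:
  k=0: a=0, p=0, q=1
  k=1: a=13, p=1, q=13
  k=2: a=1, p=1, q=14
  k=3: a=12, p=13, q=181

13/181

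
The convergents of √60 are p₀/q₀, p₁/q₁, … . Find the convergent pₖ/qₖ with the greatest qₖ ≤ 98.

488/63

√60 = [7; 1, 2, 1, 14, …] (period length 4).
Convergents:
  p_0/q_0 = 7/1
  p_1/q_1 = 8/1
  p_2/q_2 = 23/3
  p_3/q_3 = 31/4
  p_4/q_4 = 457/59
  p_5/q_5 = 488/63
  p_6/q_6 = 1433/185
q_5 = 63 ≤ 98 < 185 = q_6, so the answer is 488/63.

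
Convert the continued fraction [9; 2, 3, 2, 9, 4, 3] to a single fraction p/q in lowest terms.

Using pₖ = aₖpₖ₋₁ + pₖ₋₂ and qₖ = aₖqₖ₋₁ + qₖ₋₂:
  k=0: a=9, p=9, q=1
  k=1: a=2, p=19, q=2
  k=2: a=3, p=66, q=7
  k=3: a=2, p=151, q=16
  k=4: a=9, p=1425, q=151
  k=5: a=4, p=5851, q=620
  k=6: a=3, p=18978, q=2011

18978/2011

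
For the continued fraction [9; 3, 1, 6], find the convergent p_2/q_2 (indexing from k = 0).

37/4

Using pₖ = aₖpₖ₋₁ + pₖ₋₂, qₖ = aₖqₖ₋₁ + qₖ₋₂ (with p₋₁=1, p₋₂=0, q₋₁=0, q₋₂=1):
  k=0: a=9, p=9, q=1
  k=1: a=3, p=28, q=3
  k=2: a=1, p=37, q=4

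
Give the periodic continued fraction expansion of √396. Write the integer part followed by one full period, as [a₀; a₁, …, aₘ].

[19; 1, 8, 1, 38]

a₀ = ⌊√396⌋ = 19.
With m₀=0, d₀=1 and mₖ₊₁ = dₖaₖ − mₖ, dₖ₊₁ = (n − mₖ₊₁²)/dₖ, aₖ₊₁ = ⌊(a₀+mₖ₊₁)/dₖ₊₁⌋:
  k=1: m=19, d=35, a=1
  k=2: m=16, d=4, a=8
  k=3: m=16, d=35, a=1
  k=4: m=19, d=1, a=38
d=1 and a=2a₀=38 at k=4, so the next step gives (m, d) = (19, 35) again — its k=1 value — and the period has length 4.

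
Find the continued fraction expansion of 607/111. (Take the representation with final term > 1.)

607 = 5·111 + 52
111 = 2·52 + 7
52 = 7·7 + 3
7 = 2·3 + 1
3 = 3·1 + 0  (stop)
So 607/111 = [5; 2, 7, 2, 3].

[5; 2, 7, 2, 3]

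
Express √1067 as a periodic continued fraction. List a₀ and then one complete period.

a₀ = ⌊√1067⌋ = 32.
With m₀=0, d₀=1 and mₖ₊₁ = dₖaₖ − mₖ, dₖ₊₁ = (n − mₖ₊₁²)/dₖ, aₖ₊₁ = ⌊(a₀+mₖ₊₁)/dₖ₊₁⌋:
  k=1: m=32, d=43, a=1
  k=2: m=11, d=22, a=1
  k=3: m=11, d=43, a=1
  k=4: m=32, d=1, a=64
d=1 and a=2a₀=64 at k=4, so the next step gives (m, d) = (32, 43) again — its k=1 value — and the period has length 4.

[32; 1, 1, 1, 64]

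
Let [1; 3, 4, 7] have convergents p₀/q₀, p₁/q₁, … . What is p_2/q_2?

17/13

Using pₖ = aₖpₖ₋₁ + pₖ₋₂, qₖ = aₖqₖ₋₁ + qₖ₋₂ (with p₋₁=1, p₋₂=0, q₋₁=0, q₋₂=1):
  k=0: a=1, p=1, q=1
  k=1: a=3, p=4, q=3
  k=2: a=4, p=17, q=13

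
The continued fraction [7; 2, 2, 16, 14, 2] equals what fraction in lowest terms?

Fold from the inside: start with 2/1.
  14 + 1/2 = 29/2
  16 + 2/29 = 466/29
  2 + 29/466 = 961/466
  2 + 466/961 = 2388/961
  7 + 961/2388 = 17677/2388

17677/2388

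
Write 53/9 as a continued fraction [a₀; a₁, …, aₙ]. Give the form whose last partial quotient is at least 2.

53 = 5×9 + 8
9 = 1×8 + 1
8 = 8×1 + 0  (stop)
So 53/9 = [5; 1, 8].

[5; 1, 8]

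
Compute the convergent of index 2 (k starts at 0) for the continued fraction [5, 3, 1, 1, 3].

Using pₖ = aₖpₖ₋₁ + pₖ₋₂, qₖ = aₖqₖ₋₁ + qₖ₋₂ (with p₋₁=1, p₋₂=0, q₋₁=0, q₋₂=1):
  k=0: a=5, p=5, q=1
  k=1: a=3, p=16, q=3
  k=2: a=1, p=21, q=4

21/4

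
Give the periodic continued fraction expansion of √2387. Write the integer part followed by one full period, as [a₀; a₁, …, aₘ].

[48; 1, 5, 1, 96]

a₀ = ⌊√2387⌋ = 48.
With m₀=0, d₀=1 and mₖ₊₁ = dₖaₖ − mₖ, dₖ₊₁ = (n − mₖ₊₁²)/dₖ, aₖ₊₁ = ⌊(a₀+mₖ₊₁)/dₖ₊₁⌋:
  k=1: m=48, d=83, a=1
  k=2: m=35, d=14, a=5
  k=3: m=35, d=83, a=1
  k=4: m=48, d=1, a=96
d=1 and a=2a₀=96 at k=4, so the next step gives (m, d) = (48, 83) again — its k=1 value — and the period has length 4.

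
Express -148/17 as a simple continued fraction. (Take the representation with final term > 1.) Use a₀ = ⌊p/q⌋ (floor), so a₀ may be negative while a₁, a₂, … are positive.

-148 = -9*17 + 5
17 = 3*5 + 2
5 = 2*2 + 1
2 = 2*1 + 0  (stop)
So -148/17 = [-9; 3, 2, 2].

[-9; 3, 2, 2]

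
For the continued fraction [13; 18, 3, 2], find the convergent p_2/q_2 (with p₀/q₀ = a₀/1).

Using pₖ = aₖpₖ₋₁ + pₖ₋₂, qₖ = aₖqₖ₋₁ + qₖ₋₂ (with p₋₁=1, p₋₂=0, q₋₁=0, q₋₂=1):
  k=0: a=13, p=13, q=1
  k=1: a=18, p=235, q=18
  k=2: a=3, p=718, q=55

718/55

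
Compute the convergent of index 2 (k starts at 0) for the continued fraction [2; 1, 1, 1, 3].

5/2

Using pₖ = aₖpₖ₋₁ + pₖ₋₂, qₖ = aₖqₖ₋₁ + qₖ₋₂ (with p₋₁=1, p₋₂=0, q₋₁=0, q₋₂=1):
  k=0: a=2, p=2, q=1
  k=1: a=1, p=3, q=1
  k=2: a=1, p=5, q=2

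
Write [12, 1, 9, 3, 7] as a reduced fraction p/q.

Using pₖ = aₖpₖ₋₁ + pₖ₋₂ and qₖ = aₖqₖ₋₁ + qₖ₋₂:
  k=0: a=12, p=12, q=1
  k=1: a=1, p=13, q=1
  k=2: a=9, p=129, q=10
  k=3: a=3, p=400, q=31
  k=4: a=7, p=2929, q=227

2929/227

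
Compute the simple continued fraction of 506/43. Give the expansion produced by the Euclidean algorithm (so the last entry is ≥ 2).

[11; 1, 3, 3, 3]

506 = 11*43 + 33
43 = 1*33 + 10
33 = 3*10 + 3
10 = 3*3 + 1
3 = 3*1 + 0  (stop)
So 506/43 = [11; 1, 3, 3, 3].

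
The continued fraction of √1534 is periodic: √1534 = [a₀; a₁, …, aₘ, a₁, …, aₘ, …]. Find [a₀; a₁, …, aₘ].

[39; 6, 78]

a₀ = ⌊√1534⌋ = 39.
With m₀=0, d₀=1 and mₖ₊₁ = dₖaₖ − mₖ, dₖ₊₁ = (n − mₖ₊₁²)/dₖ, aₖ₊₁ = ⌊(a₀+mₖ₊₁)/dₖ₊₁⌋:
  k=1: m=39, d=13, a=6
  k=2: m=39, d=1, a=78
d=1 and a=2a₀=78 at k=2, so the next step gives (m, d) = (39, 13) again — its k=1 value — and the period has length 2.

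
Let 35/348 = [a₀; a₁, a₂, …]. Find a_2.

35 = 0·348 + 35   →  a_0 = 0
348 = 9·35 + 33   →  a_1 = 9
35 = 1·33 + 2   →  a_2 = 1

1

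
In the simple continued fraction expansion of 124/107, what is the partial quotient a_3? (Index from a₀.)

124 = 1·107 + 17   →  a_0 = 1
107 = 6·17 + 5   →  a_1 = 6
17 = 3·5 + 2   →  a_2 = 3
5 = 2·2 + 1   →  a_3 = 2

2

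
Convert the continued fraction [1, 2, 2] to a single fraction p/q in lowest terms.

7/5

Using pₖ = aₖpₖ₋₁ + pₖ₋₂ and qₖ = aₖqₖ₋₁ + qₖ₋₂:
  k=0: a=1, p=1, q=1
  k=1: a=2, p=3, q=2
  k=2: a=2, p=7, q=5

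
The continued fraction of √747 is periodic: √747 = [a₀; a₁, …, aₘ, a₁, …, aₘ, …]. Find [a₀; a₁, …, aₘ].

a₀ = ⌊√747⌋ = 27.

[27; 3, 54]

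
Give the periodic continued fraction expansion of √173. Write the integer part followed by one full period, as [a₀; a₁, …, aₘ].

a₀ = ⌊√173⌋ = 13.

[13; 6, 1, 1, 6, 26]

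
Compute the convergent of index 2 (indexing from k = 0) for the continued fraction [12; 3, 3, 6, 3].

Using pₖ = aₖpₖ₋₁ + pₖ₋₂, qₖ = aₖqₖ₋₁ + qₖ₋₂ (with p₋₁=1, p₋₂=0, q₋₁=0, q₋₂=1):
  k=0: a=12, p=12, q=1
  k=1: a=3, p=37, q=3
  k=2: a=3, p=123, q=10

123/10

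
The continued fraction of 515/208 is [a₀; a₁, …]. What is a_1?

2

515 = 2·208 + 99   →  a_0 = 2
208 = 2·99 + 10   →  a_1 = 2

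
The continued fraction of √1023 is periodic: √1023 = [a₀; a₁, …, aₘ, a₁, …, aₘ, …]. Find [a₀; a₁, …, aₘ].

[31; 1, 62]

a₀ = ⌊√1023⌋ = 31.
With m₀=0, d₀=1 and mₖ₊₁ = dₖaₖ − mₖ, dₖ₊₁ = (n − mₖ₊₁²)/dₖ, aₖ₊₁ = ⌊(a₀+mₖ₊₁)/dₖ₊₁⌋:
  k=1: m=31, d=62, a=1
  k=2: m=31, d=1, a=62
d=1 and a=2a₀=62 at k=2, so the next step gives (m, d) = (31, 62) again — its k=1 value — and the period has length 2.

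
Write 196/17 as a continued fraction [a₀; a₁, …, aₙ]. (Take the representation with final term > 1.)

196 = 11×17 + 9
17 = 1×9 + 8
9 = 1×8 + 1
8 = 8×1 + 0  (stop)
So 196/17 = [11; 1, 1, 8].

[11; 1, 1, 8]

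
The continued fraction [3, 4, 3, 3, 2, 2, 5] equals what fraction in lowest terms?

4215/1304

Using pₖ = aₖpₖ₋₁ + pₖ₋₂ and qₖ = aₖqₖ₋₁ + qₖ₋₂:
  k=0: a=3, p=3, q=1
  k=1: a=4, p=13, q=4
  k=2: a=3, p=42, q=13
  k=3: a=3, p=139, q=43
  k=4: a=2, p=320, q=99
  k=5: a=2, p=779, q=241
  k=6: a=5, p=4215, q=1304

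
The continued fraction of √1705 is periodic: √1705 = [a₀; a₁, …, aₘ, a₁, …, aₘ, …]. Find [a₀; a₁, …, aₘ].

a₀ = ⌊√1705⌋ = 41.
With m₀=0, d₀=1 and mₖ₊₁ = dₖaₖ − mₖ, dₖ₊₁ = (n − mₖ₊₁²)/dₖ, aₖ₊₁ = ⌊(a₀+mₖ₊₁)/dₖ₊₁⌋:
  k=1: m=41, d=24, a=3
  k=2: m=31, d=31, a=2
  k=3: m=31, d=24, a=3
  k=4: m=41, d=1, a=82
d=1 and a=2a₀=82 at k=4, so the next step gives (m, d) = (41, 24) again — its k=1 value — and the period has length 4.

[41; 3, 2, 3, 82]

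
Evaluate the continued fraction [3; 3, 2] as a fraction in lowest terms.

23/7

Using pₖ = aₖpₖ₋₁ + pₖ₋₂ and qₖ = aₖqₖ₋₁ + qₖ₋₂:
  k=0: a=3, p=3, q=1
  k=1: a=3, p=10, q=3
  k=2: a=2, p=23, q=7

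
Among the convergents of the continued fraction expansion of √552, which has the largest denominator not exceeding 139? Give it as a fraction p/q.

2185/93

√552 = [23; 2, 46, …] (period length 2).
Convergents:
  p_0/q_0 = 23/1
  p_1/q_1 = 47/2
  p_2/q_2 = 2185/93
  p_3/q_3 = 4417/188
q_2 = 93 ≤ 139 < 188 = q_3, so the answer is 2185/93.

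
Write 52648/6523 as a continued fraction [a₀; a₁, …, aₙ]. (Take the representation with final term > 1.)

[8; 14, 17, 5, 2, 2]

52648 = 8*6523 + 464
6523 = 14*464 + 27
464 = 17*27 + 5
27 = 5*5 + 2
5 = 2*2 + 1
2 = 2*1 + 0  (stop)
So 52648/6523 = [8; 14, 17, 5, 2, 2].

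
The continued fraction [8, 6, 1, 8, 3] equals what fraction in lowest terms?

Using pₖ = aₖpₖ₋₁ + pₖ₋₂ and qₖ = aₖqₖ₋₁ + qₖ₋₂:
  k=0: a=8, p=8, q=1
  k=1: a=6, p=49, q=6
  k=2: a=1, p=57, q=7
  k=3: a=8, p=505, q=62
  k=4: a=3, p=1572, q=193

1572/193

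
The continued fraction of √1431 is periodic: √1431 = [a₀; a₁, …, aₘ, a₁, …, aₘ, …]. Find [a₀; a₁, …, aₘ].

[37; 1, 4, 1, 4, 1, 74]

a₀ = ⌊√1431⌋ = 37.
With m₀=0, d₀=1 and mₖ₊₁ = dₖaₖ − mₖ, dₖ₊₁ = (n − mₖ₊₁²)/dₖ, aₖ₊₁ = ⌊(a₀+mₖ₊₁)/dₖ₊₁⌋:
  k=1: m=37, d=62, a=1
  k=2: m=25, d=13, a=4
  k=3: m=27, d=54, a=1
  k=4: m=27, d=13, a=4
  k=5: m=25, d=62, a=1
  k=6: m=37, d=1, a=74
d=1 and a=2a₀=74 at k=6, so the next step gives (m, d) = (37, 62) again — its k=1 value — and the period has length 6.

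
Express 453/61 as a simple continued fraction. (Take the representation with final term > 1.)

[7; 2, 2, 1, 8]

453 = 7×61 + 26
61 = 2×26 + 9
26 = 2×9 + 8
9 = 1×8 + 1
8 = 8×1 + 0  (stop)
So 453/61 = [7; 2, 2, 1, 8].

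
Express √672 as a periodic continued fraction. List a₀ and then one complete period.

[25; 1, 11, 1, 50]

a₀ = ⌊√672⌋ = 25.
With m₀=0, d₀=1 and mₖ₊₁ = dₖaₖ − mₖ, dₖ₊₁ = (n − mₖ₊₁²)/dₖ, aₖ₊₁ = ⌊(a₀+mₖ₊₁)/dₖ₊₁⌋:
  k=1: m=25, d=47, a=1
  k=2: m=22, d=4, a=11
  k=3: m=22, d=47, a=1
  k=4: m=25, d=1, a=50
d=1 and a=2a₀=50 at k=4, so the next step gives (m, d) = (25, 47) again — its k=1 value — and the period has length 4.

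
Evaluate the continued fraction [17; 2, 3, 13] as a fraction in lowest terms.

Fold from the inside: start with 13/1.
  3 + 1/13 = 40/13
  2 + 13/40 = 93/40
  17 + 40/93 = 1621/93

1621/93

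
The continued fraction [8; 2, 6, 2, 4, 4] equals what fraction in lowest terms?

Using pₖ = aₖpₖ₋₁ + pₖ₋₂ and qₖ = aₖqₖ₋₁ + qₖ₋₂:
  k=0: a=8, p=8, q=1
  k=1: a=2, p=17, q=2
  k=2: a=6, p=110, q=13
  k=3: a=2, p=237, q=28
  k=4: a=4, p=1058, q=125
  k=5: a=4, p=4469, q=528

4469/528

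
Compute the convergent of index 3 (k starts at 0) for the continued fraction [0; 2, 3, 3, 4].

10/23

Using pₖ = aₖpₖ₋₁ + pₖ₋₂, qₖ = aₖqₖ₋₁ + qₖ₋₂ (with p₋₁=1, p₋₂=0, q₋₁=0, q₋₂=1):
  k=0: a=0, p=0, q=1
  k=1: a=2, p=1, q=2
  k=2: a=3, p=3, q=7
  k=3: a=3, p=10, q=23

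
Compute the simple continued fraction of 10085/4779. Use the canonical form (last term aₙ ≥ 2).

[2; 9, 14, 1, 1, 1, 3, 3]

10085 = 2·4779 + 527
4779 = 9·527 + 36
527 = 14·36 + 23
36 = 1·23 + 13
23 = 1·13 + 10
13 = 1·10 + 3
10 = 3·3 + 1
3 = 3·1 + 0  (stop)
So 10085/4779 = [2; 9, 14, 1, 1, 1, 3, 3].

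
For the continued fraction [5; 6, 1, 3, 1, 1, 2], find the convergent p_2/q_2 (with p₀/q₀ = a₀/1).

36/7

Using pₖ = aₖpₖ₋₁ + pₖ₋₂, qₖ = aₖqₖ₋₁ + qₖ₋₂ (with p₋₁=1, p₋₂=0, q₋₁=0, q₋₂=1):
  k=0: a=5, p=5, q=1
  k=1: a=6, p=31, q=6
  k=2: a=1, p=36, q=7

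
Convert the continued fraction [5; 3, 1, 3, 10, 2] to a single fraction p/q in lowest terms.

1701/323

Fold from the inside: start with 2/1.
  10 + 1/2 = 21/2
  3 + 2/21 = 65/21
  1 + 21/65 = 86/65
  3 + 65/86 = 323/86
  5 + 86/323 = 1701/323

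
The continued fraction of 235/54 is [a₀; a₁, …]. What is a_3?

5

235 = 4·54 + 19   →  a_0 = 4
54 = 2·19 + 16   →  a_1 = 2
19 = 1·16 + 3   →  a_2 = 1
16 = 5·3 + 1   →  a_3 = 5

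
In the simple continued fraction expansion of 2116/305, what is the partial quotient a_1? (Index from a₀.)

2116 = 6·305 + 286   →  a_0 = 6
305 = 1·286 + 19   →  a_1 = 1

1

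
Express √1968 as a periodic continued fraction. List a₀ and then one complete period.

[44; 2, 1, 3, 5, 3, 1, 2, 88]

a₀ = ⌊√1968⌋ = 44.
With m₀=0, d₀=1 and mₖ₊₁ = dₖaₖ − mₖ, dₖ₊₁ = (n − mₖ₊₁²)/dₖ, aₖ₊₁ = ⌊(a₀+mₖ₊₁)/dₖ₊₁⌋:
  k=1: m=44, d=32, a=2
  k=2: m=20, d=49, a=1
  k=3: m=29, d=23, a=3
  k=4: m=40, d=16, a=5
  k=5: m=40, d=23, a=3
  k=6: m=29, d=49, a=1
  k=7: m=20, d=32, a=2
  k=8: m=44, d=1, a=88
d=1 and a=2a₀=88 at k=8, so the next step gives (m, d) = (44, 32) again — its k=1 value — and the period has length 8.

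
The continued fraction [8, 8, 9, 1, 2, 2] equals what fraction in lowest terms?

Fold from the inside: start with 2/1.
  2 + 1/2 = 5/2
  1 + 2/5 = 7/5
  9 + 5/7 = 68/7
  8 + 7/68 = 551/68
  8 + 68/551 = 4476/551

4476/551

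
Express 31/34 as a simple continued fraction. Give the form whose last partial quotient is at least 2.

[0; 1, 10, 3]

31 = 0×34 + 31
34 = 1×31 + 3
31 = 10×3 + 1
3 = 3×1 + 0  (stop)
So 31/34 = [0; 1, 10, 3].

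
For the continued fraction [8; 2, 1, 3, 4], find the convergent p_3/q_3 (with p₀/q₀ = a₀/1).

92/11

Using pₖ = aₖpₖ₋₁ + pₖ₋₂, qₖ = aₖqₖ₋₁ + qₖ₋₂ (with p₋₁=1, p₋₂=0, q₋₁=0, q₋₂=1):
  k=0: a=8, p=8, q=1
  k=1: a=2, p=17, q=2
  k=2: a=1, p=25, q=3
  k=3: a=3, p=92, q=11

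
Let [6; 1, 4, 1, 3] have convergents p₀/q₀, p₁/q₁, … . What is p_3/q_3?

Using pₖ = aₖpₖ₋₁ + pₖ₋₂, qₖ = aₖqₖ₋₁ + qₖ₋₂ (with p₋₁=1, p₋₂=0, q₋₁=0, q₋₂=1):
  k=0: a=6, p=6, q=1
  k=1: a=1, p=7, q=1
  k=2: a=4, p=34, q=5
  k=3: a=1, p=41, q=6

41/6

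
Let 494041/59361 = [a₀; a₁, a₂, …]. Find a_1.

494041 = 8·59361 + 19153   →  a_0 = 8
59361 = 3·19153 + 1902   →  a_1 = 3

3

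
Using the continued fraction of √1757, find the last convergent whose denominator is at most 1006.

√1757 = [41; 1, 10, 1, 82, …] (period length 4).
Convergents:
  p_0/q_0 = 41/1
  p_1/q_1 = 42/1
  p_2/q_2 = 461/11
  p_3/q_3 = 503/12
  p_4/q_4 = 41707/995
  p_5/q_5 = 42210/1007
q_4 = 995 ≤ 1006 < 1007 = q_5, so the answer is 41707/995.

41707/995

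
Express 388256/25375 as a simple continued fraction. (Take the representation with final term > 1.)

[15; 3, 3, 13, 2, 2, 2, 15]

388256 = 15×25375 + 7631
25375 = 3×7631 + 2482
7631 = 3×2482 + 185
2482 = 13×185 + 77
185 = 2×77 + 31
77 = 2×31 + 15
31 = 2×15 + 1
15 = 15×1 + 0  (stop)
So 388256/25375 = [15; 3, 3, 13, 2, 2, 2, 15].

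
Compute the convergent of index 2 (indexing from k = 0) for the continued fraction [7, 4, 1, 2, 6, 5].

Using pₖ = aₖpₖ₋₁ + pₖ₋₂, qₖ = aₖqₖ₋₁ + qₖ₋₂ (with p₋₁=1, p₋₂=0, q₋₁=0, q₋₂=1):
  k=0: a=7, p=7, q=1
  k=1: a=4, p=29, q=4
  k=2: a=1, p=36, q=5

36/5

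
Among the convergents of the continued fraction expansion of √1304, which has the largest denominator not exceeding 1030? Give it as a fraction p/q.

√1304 = [36; 9, 72, …] (period length 2).
Convergents:
  p_0/q_0 = 36/1
  p_1/q_1 = 325/9
  p_2/q_2 = 23436/649
  p_3/q_3 = 211249/5850
q_2 = 649 ≤ 1030 < 5850 = q_3, so the answer is 23436/649.

23436/649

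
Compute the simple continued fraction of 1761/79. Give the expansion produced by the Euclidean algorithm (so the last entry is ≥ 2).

[22; 3, 2, 3, 3]

1761 = 22×79 + 23
79 = 3×23 + 10
23 = 2×10 + 3
10 = 3×3 + 1
3 = 3×1 + 0  (stop)
So 1761/79 = [22; 3, 2, 3, 3].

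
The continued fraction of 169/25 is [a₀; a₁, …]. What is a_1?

1

169 = 6·25 + 19   →  a_0 = 6
25 = 1·19 + 6   →  a_1 = 1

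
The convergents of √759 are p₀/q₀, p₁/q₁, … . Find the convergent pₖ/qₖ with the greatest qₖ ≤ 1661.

30608/1111

√759 = [27; 1, 1, 4, 1, 1, 54, …] (period length 6).
Convergents:
  p_0/q_0 = 27/1
  p_1/q_1 = 28/1
  p_2/q_2 = 55/2
  p_3/q_3 = 248/9
  p_4/q_4 = 303/11
  p_5/q_5 = 551/20
  p_6/q_6 = 30057/1091
  p_7/q_7 = 30608/1111
  p_8/q_8 = 60665/2202
q_7 = 1111 ≤ 1661 < 2202 = q_8, so the answer is 30608/1111.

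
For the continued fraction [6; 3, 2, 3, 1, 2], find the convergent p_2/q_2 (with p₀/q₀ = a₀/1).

Using pₖ = aₖpₖ₋₁ + pₖ₋₂, qₖ = aₖqₖ₋₁ + qₖ₋₂ (with p₋₁=1, p₋₂=0, q₋₁=0, q₋₂=1):
  k=0: a=6, p=6, q=1
  k=1: a=3, p=19, q=3
  k=2: a=2, p=44, q=7

44/7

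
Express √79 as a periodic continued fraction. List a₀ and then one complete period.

[8; 1, 7, 1, 16]

a₀ = ⌊√79⌋ = 8.
With m₀=0, d₀=1 and mₖ₊₁ = dₖaₖ − mₖ, dₖ₊₁ = (n − mₖ₊₁²)/dₖ, aₖ₊₁ = ⌊(a₀+mₖ₊₁)/dₖ₊₁⌋:
  k=1: m=8, d=15, a=1
  k=2: m=7, d=2, a=7
  k=3: m=7, d=15, a=1
  k=4: m=8, d=1, a=16
d=1 and a=2a₀=16 at k=4, so the next step gives (m, d) = (8, 15) again — its k=1 value — and the period has length 4.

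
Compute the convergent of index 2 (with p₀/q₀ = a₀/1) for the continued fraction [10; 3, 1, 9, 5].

Using pₖ = aₖpₖ₋₁ + pₖ₋₂, qₖ = aₖqₖ₋₁ + qₖ₋₂ (with p₋₁=1, p₋₂=0, q₋₁=0, q₋₂=1):
  k=0: a=10, p=10, q=1
  k=1: a=3, p=31, q=3
  k=2: a=1, p=41, q=4

41/4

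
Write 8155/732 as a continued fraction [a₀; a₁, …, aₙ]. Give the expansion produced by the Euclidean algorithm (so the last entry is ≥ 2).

[11; 7, 9, 2, 1, 3]

8155 = 11×732 + 103
732 = 7×103 + 11
103 = 9×11 + 4
11 = 2×4 + 3
4 = 1×3 + 1
3 = 3×1 + 0  (stop)
So 8155/732 = [11; 7, 9, 2, 1, 3].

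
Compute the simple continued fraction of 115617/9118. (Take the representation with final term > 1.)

[12; 1, 2, 7, 1, 18, 3, 6]

115617 = 12*9118 + 6201
9118 = 1*6201 + 2917
6201 = 2*2917 + 367
2917 = 7*367 + 348
367 = 1*348 + 19
348 = 18*19 + 6
19 = 3*6 + 1
6 = 6*1 + 0  (stop)
So 115617/9118 = [12; 1, 2, 7, 1, 18, 3, 6].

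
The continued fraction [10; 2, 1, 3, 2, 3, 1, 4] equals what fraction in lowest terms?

5491/530

Fold from the inside: start with 4/1.
  1 + 1/4 = 5/4
  3 + 4/5 = 19/5
  2 + 5/19 = 43/19
  3 + 19/43 = 148/43
  1 + 43/148 = 191/148
  2 + 148/191 = 530/191
  10 + 191/530 = 5491/530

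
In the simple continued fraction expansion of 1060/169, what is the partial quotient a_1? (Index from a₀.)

3

1060 = 6·169 + 46   →  a_0 = 6
169 = 3·46 + 31   →  a_1 = 3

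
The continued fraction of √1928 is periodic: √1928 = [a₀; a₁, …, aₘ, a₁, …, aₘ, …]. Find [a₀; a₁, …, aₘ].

a₀ = ⌊√1928⌋ = 43.
With m₀=0, d₀=1 and mₖ₊₁ = dₖaₖ − mₖ, dₖ₊₁ = (n − mₖ₊₁²)/dₖ, aₖ₊₁ = ⌊(a₀+mₖ₊₁)/dₖ₊₁⌋:
  k=1: m=43, d=79, a=1
  k=2: m=36, d=8, a=9
  k=3: m=36, d=79, a=1
  k=4: m=43, d=1, a=86
d=1 and a=2a₀=86 at k=4, so the next step gives (m, d) = (43, 79) again — its k=1 value — and the period has length 4.

[43; 1, 9, 1, 86]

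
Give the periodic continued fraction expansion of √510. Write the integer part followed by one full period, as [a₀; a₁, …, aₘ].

a₀ = ⌊√510⌋ = 22.
With m₀=0, d₀=1 and mₖ₊₁ = dₖaₖ − mₖ, dₖ₊₁ = (n − mₖ₊₁²)/dₖ, aₖ₊₁ = ⌊(a₀+mₖ₊₁)/dₖ₊₁⌋:
  k=1: m=22, d=26, a=1
  k=2: m=4, d=19, a=1
  k=3: m=15, d=15, a=2
  k=4: m=15, d=19, a=1
  k=5: m=4, d=26, a=1
  k=6: m=22, d=1, a=44
d=1 and a=2a₀=44 at k=6, so the next step gives (m, d) = (22, 26) again — its k=1 value — and the period has length 6.

[22; 1, 1, 2, 1, 1, 44]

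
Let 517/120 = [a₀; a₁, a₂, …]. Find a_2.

4

517 = 4·120 + 37   →  a_0 = 4
120 = 3·37 + 9   →  a_1 = 3
37 = 4·9 + 1   →  a_2 = 4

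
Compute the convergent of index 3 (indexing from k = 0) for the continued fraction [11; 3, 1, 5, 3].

259/23

Using pₖ = aₖpₖ₋₁ + pₖ₋₂, qₖ = aₖqₖ₋₁ + qₖ₋₂ (with p₋₁=1, p₋₂=0, q₋₁=0, q₋₂=1):
  k=0: a=11, p=11, q=1
  k=1: a=3, p=34, q=3
  k=2: a=1, p=45, q=4
  k=3: a=5, p=259, q=23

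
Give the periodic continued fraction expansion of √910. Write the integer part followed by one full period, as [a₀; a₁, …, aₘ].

[30; 6, 60]

a₀ = ⌊√910⌋ = 30.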